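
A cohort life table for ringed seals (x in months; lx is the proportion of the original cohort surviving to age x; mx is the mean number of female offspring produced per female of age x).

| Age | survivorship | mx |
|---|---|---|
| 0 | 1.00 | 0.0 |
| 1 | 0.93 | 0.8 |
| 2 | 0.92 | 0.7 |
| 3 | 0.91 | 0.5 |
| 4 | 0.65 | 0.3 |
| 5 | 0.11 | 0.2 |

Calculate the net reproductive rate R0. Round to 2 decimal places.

lx·mx by age: 0, 0.744, 0.644, 0.455, 0.195, 0.022
R0 = Σ lx·mx = 2.06 → 2.06

2.06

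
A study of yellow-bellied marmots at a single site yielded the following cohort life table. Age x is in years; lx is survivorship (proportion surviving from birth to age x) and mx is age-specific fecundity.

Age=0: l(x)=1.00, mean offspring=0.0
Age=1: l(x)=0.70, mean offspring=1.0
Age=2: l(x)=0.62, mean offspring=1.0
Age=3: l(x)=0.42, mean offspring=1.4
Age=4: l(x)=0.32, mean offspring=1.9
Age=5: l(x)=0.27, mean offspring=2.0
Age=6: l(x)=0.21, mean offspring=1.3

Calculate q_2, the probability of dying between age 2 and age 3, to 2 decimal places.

0.32

q_2 = (l_2 − l_3) / l_2 = (0.62 − 0.42) / 0.62
     = 0.2 / 0.62 = 0.322581… → 0.32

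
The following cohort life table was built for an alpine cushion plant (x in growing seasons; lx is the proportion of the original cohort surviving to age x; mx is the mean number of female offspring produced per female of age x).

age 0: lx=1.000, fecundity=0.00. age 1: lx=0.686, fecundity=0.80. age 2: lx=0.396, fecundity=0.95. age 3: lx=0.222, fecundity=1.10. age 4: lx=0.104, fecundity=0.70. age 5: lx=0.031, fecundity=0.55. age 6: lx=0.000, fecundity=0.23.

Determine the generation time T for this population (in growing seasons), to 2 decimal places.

1.91

lx·mx: 0, 0.5488, 0.3762, 0.2442, 0.0728, 0.01705, 0 → R0 = 1.25905
x·lx·mx: 0, 0.5488, 0.7524, 0.7326, 0.2912, 0.08525, 0 → Σ = 2.41025
T = 2.41025 / 1.25905 = 1.91434… → 1.91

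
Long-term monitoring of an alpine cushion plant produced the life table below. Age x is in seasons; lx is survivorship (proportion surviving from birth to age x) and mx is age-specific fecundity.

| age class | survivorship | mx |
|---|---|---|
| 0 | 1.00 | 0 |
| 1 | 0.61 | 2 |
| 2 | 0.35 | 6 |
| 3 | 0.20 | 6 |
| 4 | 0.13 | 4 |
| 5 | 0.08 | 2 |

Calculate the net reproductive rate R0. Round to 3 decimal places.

5.200

lx·mx by age: 0, 1.22, 2.1, 1.2, 0.52, 0.16
R0 = Σ lx·mx = 5.2 → 5.200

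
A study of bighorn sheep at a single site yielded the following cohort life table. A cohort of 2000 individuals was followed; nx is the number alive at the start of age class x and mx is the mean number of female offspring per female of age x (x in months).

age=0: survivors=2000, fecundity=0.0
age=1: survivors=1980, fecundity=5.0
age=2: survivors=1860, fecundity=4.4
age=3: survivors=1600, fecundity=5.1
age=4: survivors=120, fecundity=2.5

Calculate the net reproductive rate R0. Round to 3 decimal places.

lx = nx/n0 = nx/2000: 1, 0.99, 0.93, 0.8, 0.06
lx·mx by age: 0, 4.95, 4.092, 4.08, 0.15
R0 = Σ lx·mx = 13.272 → 13.272

13.272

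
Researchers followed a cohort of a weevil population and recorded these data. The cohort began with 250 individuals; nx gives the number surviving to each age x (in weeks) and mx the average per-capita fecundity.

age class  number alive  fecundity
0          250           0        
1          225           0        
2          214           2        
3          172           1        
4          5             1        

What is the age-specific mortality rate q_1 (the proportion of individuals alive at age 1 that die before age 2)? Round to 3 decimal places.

0.049

lx = nx/n0 = nx/250: 1, 0.9, 0.856, 0.688, 0.02
q_1 = (l_1 − l_2) / l_1 = (0.9 − 0.856) / 0.9
     = 0.044 / 0.9 = 0.048889… → 0.049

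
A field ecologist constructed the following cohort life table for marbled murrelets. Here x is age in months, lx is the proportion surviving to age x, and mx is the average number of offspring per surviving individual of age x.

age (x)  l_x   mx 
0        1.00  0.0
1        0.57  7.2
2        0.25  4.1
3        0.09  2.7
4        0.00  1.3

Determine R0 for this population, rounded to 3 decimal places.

5.372

lx·mx by age: 0, 4.104, 1.025, 0.243, 0
R0 = Σ lx·mx = 5.372 → 5.372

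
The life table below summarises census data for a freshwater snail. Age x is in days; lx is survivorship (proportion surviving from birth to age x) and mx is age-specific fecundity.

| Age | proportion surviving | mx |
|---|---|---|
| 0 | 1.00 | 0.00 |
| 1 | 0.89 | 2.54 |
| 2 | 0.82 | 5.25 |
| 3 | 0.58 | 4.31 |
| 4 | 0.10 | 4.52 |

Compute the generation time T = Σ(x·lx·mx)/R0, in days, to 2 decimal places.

2.12

lx·mx: 0, 2.2606, 4.305, 2.4998, 0.452 → R0 = 9.5174
x·lx·mx: 0, 2.2606, 8.61, 7.4994, 1.808 → Σ = 20.178
T = 20.178 / 9.5174 = 2.120117… → 2.12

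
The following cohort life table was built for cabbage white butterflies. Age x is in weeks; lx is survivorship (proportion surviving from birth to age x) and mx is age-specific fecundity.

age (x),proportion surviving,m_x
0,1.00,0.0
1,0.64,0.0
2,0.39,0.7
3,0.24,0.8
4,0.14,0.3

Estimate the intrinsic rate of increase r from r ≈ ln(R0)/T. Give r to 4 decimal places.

R0 = Σ lx·mx = 0 + 0 + 0.273 + 0.192 + 0.042 = 0.507
Σ x·lx·mx = 1.29; T = 1.29/0.507 = 2.54438…
r ≈ ln(R0)/T = ln(0.507)/2.54438… = -0.266959… → -0.2670

-0.2670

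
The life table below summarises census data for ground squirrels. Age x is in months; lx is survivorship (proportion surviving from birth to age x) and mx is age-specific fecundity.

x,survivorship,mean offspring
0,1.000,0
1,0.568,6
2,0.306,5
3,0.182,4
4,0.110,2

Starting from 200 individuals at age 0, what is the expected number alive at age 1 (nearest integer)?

Expected survivors = N0 · l_1 = 200 × 0.568 = 113.6 → 114

114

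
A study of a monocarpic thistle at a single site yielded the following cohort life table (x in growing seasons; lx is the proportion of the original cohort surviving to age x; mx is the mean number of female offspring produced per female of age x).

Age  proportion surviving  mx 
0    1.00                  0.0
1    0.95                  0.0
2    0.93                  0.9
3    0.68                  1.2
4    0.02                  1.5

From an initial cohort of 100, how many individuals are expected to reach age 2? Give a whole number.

Expected survivors = N0 · l_2 = 100 × 0.93 = 93 → 93

93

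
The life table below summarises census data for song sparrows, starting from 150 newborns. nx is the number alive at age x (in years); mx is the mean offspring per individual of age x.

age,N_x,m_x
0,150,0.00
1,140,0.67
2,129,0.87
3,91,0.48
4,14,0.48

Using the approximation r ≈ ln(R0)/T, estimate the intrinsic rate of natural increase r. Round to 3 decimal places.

0.289

lx = nx/n0 = nx/150: 1, 0.93333…, 0.86, 0.60667…, 0.09333…
R0 = Σ lx·mx = 0 + 0.62533… + 0.7482 + 0.2912… + 0.0448… = 1.709533…
Σ x·lx·mx = 3.174533…; T = 3.174533…/1.709533… = 1.85696…
r ≈ ln(R0)/T = ln(1.709533…)/1.85696… = 0.28876… → 0.289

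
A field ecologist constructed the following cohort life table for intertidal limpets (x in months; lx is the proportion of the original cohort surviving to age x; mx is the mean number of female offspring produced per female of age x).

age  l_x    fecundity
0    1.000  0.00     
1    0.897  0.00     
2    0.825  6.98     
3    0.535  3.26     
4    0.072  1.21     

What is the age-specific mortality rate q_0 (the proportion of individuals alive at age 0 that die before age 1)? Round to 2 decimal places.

q_0 = (l_0 − l_1) / l_0 = (1 − 0.897) / 1
     = 0.103 / 1 = 0.103 → 0.10

0.10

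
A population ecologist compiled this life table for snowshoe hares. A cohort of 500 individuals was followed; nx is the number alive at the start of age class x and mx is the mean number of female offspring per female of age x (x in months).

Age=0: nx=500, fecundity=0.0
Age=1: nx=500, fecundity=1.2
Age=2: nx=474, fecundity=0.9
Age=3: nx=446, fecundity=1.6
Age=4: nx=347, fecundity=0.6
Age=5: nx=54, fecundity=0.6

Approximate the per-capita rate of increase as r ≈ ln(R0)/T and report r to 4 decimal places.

lx = nx/n0 = nx/500: 1, 1, 0.948, 0.892, 0.694, 0.108
R0 = Σ lx·mx = 0 + 1.2 + 0.8532 + 1.4272 + 0.4164 + 0.0648 = 3.9616
Σ x·lx·mx = 9.1776; T = 9.1776/3.9616 = 2.31664…
r ≈ ln(R0)/T = ln(3.9616)/2.31664… = 0.594243… → 0.5942

0.5942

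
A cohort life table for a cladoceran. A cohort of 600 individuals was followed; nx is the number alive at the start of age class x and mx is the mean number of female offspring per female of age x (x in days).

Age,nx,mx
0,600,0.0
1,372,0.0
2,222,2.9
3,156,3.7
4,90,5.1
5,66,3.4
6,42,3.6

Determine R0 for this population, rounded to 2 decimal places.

3.43

lx = nx/n0 = nx/600: 1, 0.62, 0.37, 0.26, 0.15, 0.11, 0.07
lx·mx by age: 0, 0, 1.073, 0.962, 0.765, 0.374, 0.252
R0 = Σ lx·mx = 3.426 → 3.43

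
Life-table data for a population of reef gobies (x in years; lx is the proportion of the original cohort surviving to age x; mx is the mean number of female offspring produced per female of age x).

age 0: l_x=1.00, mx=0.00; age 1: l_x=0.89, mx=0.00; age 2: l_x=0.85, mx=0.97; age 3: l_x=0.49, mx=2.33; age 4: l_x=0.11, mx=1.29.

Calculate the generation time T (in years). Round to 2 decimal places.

lx·mx: 0, 0, 0.8245, 1.1417, 0.1419 → R0 = 2.1081
x·lx·mx: 0, 0, 1.649, 3.4251, 0.5676 → Σ = 5.6417
T = 5.6417 / 2.1081 = 2.676201… → 2.68

2.68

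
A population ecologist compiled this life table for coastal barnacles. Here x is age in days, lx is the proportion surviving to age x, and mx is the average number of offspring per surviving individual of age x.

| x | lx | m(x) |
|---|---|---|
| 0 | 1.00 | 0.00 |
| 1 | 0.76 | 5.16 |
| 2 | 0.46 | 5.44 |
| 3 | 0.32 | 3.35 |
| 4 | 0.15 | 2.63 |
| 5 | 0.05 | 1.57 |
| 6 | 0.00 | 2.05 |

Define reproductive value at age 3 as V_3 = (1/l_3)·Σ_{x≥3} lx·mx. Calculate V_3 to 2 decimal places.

lx·mx for x ≥ 3: 1.072, 0.3945, 0.0785, 0 → sum = 1.545
V_3 = 1.545 / l_3 = 1.545 / 0.32 = 4.828125 → 4.83

4.83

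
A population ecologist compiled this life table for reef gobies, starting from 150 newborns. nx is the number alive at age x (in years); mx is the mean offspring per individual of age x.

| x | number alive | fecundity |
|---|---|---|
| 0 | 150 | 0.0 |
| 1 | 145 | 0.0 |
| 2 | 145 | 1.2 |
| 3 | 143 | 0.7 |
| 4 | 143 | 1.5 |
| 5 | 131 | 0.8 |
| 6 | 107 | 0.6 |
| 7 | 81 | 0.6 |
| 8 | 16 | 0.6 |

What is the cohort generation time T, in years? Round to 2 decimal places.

lx = nx/n0 = nx/150: 1, 0.96667…, 0.96667…, 0.95333…, 0.95333…, 0.87333…, 0.71333…, 0.54, 0.10667…
lx·mx: 0, 0, 1.16…, 0.667333…, 1.43…, 0.698667…, 0.428…, 0.324, 0.064… → R0 = 4.772…
x·lx·mx: 0, 0, 2.32…, 2.002…, 5.72…, 3.493333…, 2.568…, 2.268, 0.512… → Σ = 18.883333…
T = 18.883333… / 4.772… = 3.957111… → 3.96

3.96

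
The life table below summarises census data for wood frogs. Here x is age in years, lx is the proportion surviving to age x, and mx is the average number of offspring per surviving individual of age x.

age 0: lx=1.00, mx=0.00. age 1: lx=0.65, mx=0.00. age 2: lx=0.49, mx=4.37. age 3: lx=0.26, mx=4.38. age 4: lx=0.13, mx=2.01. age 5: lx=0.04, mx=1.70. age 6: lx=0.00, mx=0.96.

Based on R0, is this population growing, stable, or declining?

R0 = Σ lx·mx = 0 + 0 + 2.1413 + 1.1388 + 0.2613 + 0.068 + 0 = 3.6094
R0 > 1, so the population is growing.

growing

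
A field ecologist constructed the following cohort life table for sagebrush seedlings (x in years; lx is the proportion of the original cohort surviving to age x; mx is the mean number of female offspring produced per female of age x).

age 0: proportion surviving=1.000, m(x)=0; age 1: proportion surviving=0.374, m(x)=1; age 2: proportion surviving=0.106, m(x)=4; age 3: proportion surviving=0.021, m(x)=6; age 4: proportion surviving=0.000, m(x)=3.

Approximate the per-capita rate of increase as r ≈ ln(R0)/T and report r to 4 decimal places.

-0.0456

R0 = Σ lx·mx = 0 + 0.374 + 0.424 + 0.126 + 0 = 0.924
Σ x·lx·mx = 1.6; T = 1.6/0.924 = 1.7316…
r ≈ ln(R0)/T = ln(0.924)/1.7316… = -0.045647… → -0.0456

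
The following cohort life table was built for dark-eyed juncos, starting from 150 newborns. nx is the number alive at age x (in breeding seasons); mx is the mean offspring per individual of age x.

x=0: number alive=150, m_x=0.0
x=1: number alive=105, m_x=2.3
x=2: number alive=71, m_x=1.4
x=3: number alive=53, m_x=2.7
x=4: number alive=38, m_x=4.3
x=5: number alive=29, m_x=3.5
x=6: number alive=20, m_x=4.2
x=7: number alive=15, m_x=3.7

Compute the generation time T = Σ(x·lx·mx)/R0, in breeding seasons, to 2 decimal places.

3.29

lx = nx/n0 = nx/150: 1, 0.7, 0.47333…, 0.35333…, 0.25333…, 0.19333…, 0.13333…, 0.1
lx·mx: 0, 1.61, 0.662667…, 0.954…, 1.089333…, 0.676667…, 0.56…, 0.37 → R0 = 5.922667…
x·lx·mx: 0, 1.61, 1.325333…, 2.862…, 4.357333…, 3.383333…, 3.36…, 2.59 → Σ = 19.488…
T = 19.488… / 5.922667… = 3.29041… → 3.29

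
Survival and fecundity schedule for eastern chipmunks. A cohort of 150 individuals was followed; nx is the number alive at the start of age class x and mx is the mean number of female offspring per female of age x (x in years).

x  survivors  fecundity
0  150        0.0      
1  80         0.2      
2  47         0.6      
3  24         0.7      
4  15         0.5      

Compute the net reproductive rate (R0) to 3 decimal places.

lx = nx/n0 = nx/150: 1, 0.53333…, 0.31333…, 0.16, 0.1
lx·mx by age: 0, 0.106667…, 0.188…, 0.112, 0.05
R0 = Σ lx·mx = 0.456667… → 0.457

0.457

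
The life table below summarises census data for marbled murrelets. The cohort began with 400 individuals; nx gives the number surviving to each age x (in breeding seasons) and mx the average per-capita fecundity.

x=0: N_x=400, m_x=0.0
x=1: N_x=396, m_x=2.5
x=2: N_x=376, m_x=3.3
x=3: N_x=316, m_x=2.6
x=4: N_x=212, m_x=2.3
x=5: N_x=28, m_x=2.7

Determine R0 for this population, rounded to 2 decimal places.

9.04

lx = nx/n0 = nx/400: 1, 0.99, 0.94, 0.79, 0.53, 0.07
lx·mx by age: 0, 2.475, 3.102, 2.054, 1.219, 0.189
R0 = Σ lx·mx = 9.039 → 9.04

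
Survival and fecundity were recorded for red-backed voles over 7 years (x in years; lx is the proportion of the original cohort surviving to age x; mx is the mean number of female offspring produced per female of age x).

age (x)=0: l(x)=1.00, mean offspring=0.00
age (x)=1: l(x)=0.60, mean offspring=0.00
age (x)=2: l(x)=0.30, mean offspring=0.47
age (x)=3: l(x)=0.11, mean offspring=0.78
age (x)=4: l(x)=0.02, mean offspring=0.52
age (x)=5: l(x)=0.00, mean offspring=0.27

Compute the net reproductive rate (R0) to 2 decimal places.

lx·mx by age: 0, 0, 0.141, 0.0858, 0.0104, 0
R0 = Σ lx·mx = 0.2372 → 0.24

0.24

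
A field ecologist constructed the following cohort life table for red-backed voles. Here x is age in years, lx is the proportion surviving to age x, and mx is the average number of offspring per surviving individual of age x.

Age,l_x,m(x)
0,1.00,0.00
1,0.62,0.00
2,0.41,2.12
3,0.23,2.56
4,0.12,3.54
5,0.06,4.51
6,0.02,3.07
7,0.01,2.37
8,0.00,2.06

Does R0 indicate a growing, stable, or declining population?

R0 = Σ lx·mx = 0 + 0 + 0.8692 + 0.5888 + 0.4248 + 0.2706 + 0.0614 + 0.0237 + 0 = 2.2385
R0 > 1, so the population is growing.

growing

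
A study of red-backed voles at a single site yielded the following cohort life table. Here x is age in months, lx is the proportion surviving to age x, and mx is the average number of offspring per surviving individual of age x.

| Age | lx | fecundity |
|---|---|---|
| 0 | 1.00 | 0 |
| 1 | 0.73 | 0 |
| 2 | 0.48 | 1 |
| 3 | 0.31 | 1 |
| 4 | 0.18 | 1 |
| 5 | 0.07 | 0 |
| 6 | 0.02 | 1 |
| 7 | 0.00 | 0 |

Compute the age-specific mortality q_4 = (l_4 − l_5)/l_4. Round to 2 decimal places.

q_4 = (l_4 − l_5) / l_4 = (0.18 − 0.07) / 0.18
     = 0.11 / 0.18 = 0.611111… → 0.61

0.61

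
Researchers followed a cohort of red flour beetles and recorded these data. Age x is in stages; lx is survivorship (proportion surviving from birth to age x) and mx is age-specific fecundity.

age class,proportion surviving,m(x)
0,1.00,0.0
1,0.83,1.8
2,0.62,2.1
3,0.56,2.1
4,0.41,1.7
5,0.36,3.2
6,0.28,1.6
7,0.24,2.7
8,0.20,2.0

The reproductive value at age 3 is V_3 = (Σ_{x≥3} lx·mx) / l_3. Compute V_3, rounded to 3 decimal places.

8.073

lx·mx for x ≥ 3: 1.176, 0.697, 1.152, 0.448, 0.648, 0.4 → sum = 4.521
V_3 = 4.521 / l_3 = 4.521 / 0.56 = 8.073214… → 8.073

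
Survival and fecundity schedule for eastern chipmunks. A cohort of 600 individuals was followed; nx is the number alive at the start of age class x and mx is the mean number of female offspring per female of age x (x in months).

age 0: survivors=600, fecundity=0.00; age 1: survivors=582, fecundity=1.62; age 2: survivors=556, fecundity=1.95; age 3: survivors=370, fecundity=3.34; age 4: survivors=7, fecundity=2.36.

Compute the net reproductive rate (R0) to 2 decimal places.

5.47

lx = nx/n0 = nx/600: 1, 0.97, 0.92667…, 0.61667…, 0.01167…
lx·mx by age: 0, 1.5714, 1.807…, 2.059667…, 0.027533…
R0 = Σ lx·mx = 5.4656… → 5.47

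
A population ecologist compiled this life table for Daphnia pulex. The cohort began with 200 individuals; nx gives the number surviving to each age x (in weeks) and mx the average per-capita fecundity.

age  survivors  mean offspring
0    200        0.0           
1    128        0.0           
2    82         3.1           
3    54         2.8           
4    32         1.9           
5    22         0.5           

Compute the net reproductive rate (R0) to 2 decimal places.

lx = nx/n0 = nx/200: 1, 0.64, 0.41, 0.27, 0.16, 0.11
lx·mx by age: 0, 0, 1.271, 0.756, 0.304, 0.055
R0 = Σ lx·mx = 2.386 → 2.39

2.39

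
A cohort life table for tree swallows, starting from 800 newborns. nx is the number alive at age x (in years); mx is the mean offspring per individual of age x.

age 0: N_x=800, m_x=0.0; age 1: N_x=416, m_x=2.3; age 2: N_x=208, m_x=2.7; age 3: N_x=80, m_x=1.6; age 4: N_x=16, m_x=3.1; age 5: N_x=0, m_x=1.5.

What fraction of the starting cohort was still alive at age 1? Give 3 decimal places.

l_1 = n_1/n_0 = 416/800 = 0.52 → 0.520

0.520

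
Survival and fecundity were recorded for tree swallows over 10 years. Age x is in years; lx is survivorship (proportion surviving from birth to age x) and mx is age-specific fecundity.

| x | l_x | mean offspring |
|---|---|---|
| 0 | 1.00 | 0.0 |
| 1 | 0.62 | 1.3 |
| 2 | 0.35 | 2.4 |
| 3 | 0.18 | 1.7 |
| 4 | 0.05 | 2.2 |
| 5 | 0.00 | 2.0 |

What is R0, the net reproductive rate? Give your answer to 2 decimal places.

2.06

lx·mx by age: 0, 0.806, 0.84, 0.306, 0.11, 0
R0 = Σ lx·mx = 2.062 → 2.06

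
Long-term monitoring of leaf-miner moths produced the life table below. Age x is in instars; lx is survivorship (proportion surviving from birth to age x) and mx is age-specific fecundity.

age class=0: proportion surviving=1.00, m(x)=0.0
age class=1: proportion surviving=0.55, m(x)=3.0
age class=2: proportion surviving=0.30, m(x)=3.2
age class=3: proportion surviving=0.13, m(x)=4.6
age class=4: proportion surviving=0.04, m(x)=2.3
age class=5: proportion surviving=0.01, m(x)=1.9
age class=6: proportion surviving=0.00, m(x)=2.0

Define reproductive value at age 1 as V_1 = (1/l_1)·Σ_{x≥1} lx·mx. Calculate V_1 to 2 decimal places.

6.03

lx·mx for x ≥ 1: 1.65, 0.96, 0.598, 0.092, 0.019, 0 → sum = 3.319
V_1 = 3.319 / l_1 = 3.319 / 0.55 = 6.034545… → 6.03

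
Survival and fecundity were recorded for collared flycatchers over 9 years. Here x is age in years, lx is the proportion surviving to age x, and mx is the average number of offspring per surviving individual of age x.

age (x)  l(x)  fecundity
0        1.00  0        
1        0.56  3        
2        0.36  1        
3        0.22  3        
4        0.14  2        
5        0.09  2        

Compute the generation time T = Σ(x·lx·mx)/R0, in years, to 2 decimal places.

2.03

lx·mx: 0, 1.68, 0.36, 0.66, 0.28, 0.18 → R0 = 3.16
x·lx·mx: 0, 1.68, 0.72, 1.98, 1.12, 0.9 → Σ = 6.4
T = 6.4 / 3.16 = 2.025316… → 2.03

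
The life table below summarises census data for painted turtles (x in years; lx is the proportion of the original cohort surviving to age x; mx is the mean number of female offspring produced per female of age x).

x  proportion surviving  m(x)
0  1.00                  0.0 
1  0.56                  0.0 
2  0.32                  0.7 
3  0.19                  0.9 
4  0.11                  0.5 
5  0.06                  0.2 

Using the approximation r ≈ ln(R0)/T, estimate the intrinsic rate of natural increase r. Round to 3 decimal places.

-0.287

R0 = Σ lx·mx = 0 + 0 + 0.224 + 0.171 + 0.055 + 0.012 = 0.462
Σ x·lx·mx = 1.241; T = 1.241/0.462 = 2.68615…
r ≈ ln(R0)/T = ln(0.462)/2.68615… = -0.28747… → -0.287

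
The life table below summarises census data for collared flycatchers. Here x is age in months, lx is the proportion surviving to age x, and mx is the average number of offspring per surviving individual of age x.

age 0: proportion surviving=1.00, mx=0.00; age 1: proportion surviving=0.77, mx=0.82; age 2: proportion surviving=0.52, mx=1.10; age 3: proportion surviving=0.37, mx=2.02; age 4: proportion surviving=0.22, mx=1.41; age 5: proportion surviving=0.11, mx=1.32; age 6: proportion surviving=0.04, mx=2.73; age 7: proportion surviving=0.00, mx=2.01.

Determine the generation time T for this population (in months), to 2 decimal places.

lx·mx: 0, 0.6314, 0.572, 0.7474, 0.3102, 0.1452, 0.1092, 0 → R0 = 2.5154
x·lx·mx: 0, 0.6314, 1.144, 2.2422, 1.2408, 0.726, 0.6552, 0 → Σ = 6.6396
T = 6.6396 / 2.5154 = 2.63958… → 2.64

2.64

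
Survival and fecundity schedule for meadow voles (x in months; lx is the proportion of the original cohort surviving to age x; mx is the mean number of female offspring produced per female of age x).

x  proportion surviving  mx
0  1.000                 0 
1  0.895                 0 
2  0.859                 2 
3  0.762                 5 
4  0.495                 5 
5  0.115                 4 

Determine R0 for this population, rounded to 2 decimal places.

lx·mx by age: 0, 0, 1.718, 3.81, 2.475, 0.46
R0 = Σ lx·mx = 8.463 → 8.46

8.46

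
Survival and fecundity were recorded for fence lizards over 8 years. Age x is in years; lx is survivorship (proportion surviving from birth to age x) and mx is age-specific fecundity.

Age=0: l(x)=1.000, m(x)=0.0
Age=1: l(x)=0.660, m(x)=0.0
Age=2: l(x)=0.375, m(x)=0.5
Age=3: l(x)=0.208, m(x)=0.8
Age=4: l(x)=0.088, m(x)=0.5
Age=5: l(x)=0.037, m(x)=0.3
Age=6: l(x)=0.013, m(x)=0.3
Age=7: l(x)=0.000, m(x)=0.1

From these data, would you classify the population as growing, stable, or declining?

R0 = Σ lx·mx = 0 + 0 + 0.1875 + 0.1664 + 0.044 + 0.0111 + 0.0039 + 0 = 0.4129
R0 < 1, so the population is declining.

declining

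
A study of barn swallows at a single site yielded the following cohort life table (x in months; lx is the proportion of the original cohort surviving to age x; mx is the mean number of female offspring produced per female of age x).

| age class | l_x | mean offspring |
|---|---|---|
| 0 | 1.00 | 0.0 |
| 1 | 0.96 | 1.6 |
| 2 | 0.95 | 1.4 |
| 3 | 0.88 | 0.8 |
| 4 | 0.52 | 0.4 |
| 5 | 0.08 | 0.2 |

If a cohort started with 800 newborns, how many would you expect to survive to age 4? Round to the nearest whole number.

416

Expected survivors = N0 · l_4 = 800 × 0.52 = 416 → 416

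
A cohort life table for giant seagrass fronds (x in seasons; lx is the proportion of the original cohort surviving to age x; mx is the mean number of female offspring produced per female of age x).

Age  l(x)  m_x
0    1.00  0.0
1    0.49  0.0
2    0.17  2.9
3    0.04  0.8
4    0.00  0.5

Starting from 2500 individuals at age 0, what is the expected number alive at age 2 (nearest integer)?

Expected survivors = N0 · l_2 = 2500 × 0.17 = 425 → 425

425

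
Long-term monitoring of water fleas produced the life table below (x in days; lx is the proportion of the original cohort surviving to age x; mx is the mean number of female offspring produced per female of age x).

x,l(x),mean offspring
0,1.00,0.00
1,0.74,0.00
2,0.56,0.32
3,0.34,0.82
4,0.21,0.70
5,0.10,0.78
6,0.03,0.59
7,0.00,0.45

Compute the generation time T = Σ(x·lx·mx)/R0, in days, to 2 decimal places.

3.25

lx·mx: 0, 0, 0.1792, 0.2788, 0.147, 0.078, 0.0177, 0 → R0 = 0.7007
x·lx·mx: 0, 0, 0.3584, 0.8364, 0.588, 0.39, 0.1062, 0 → Σ = 2.279
T = 2.279 / 0.7007 = 3.252462… → 3.25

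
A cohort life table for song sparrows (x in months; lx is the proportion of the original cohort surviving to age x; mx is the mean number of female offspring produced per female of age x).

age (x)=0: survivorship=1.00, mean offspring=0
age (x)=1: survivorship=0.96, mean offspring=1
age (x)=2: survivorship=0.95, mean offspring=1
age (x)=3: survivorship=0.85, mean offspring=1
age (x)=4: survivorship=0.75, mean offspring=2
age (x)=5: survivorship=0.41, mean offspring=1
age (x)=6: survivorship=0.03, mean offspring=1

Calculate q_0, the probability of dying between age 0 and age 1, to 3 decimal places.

q_0 = (l_0 − l_1) / l_0 = (1 − 0.96) / 1
     = 0.04 / 1 = 0.04 → 0.040

0.040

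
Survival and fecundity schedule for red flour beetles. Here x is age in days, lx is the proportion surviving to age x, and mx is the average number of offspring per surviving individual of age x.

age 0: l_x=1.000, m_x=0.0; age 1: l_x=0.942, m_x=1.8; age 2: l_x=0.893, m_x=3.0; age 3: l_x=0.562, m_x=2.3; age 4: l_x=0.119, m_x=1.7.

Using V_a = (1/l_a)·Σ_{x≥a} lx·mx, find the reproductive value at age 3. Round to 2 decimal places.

lx·mx for x ≥ 3: 1.2926, 0.2023 → sum = 1.4949
V_3 = 1.4949 / l_3 = 1.4949 / 0.562 = 2.659964… → 2.66

2.66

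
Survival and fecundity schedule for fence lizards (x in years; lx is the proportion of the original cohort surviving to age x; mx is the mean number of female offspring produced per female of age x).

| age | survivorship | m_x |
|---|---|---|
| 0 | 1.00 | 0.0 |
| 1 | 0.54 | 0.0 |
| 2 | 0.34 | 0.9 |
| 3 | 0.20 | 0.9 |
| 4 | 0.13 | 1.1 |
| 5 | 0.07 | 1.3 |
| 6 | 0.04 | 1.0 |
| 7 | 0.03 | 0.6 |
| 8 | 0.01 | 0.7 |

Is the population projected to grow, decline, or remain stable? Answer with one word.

declining

R0 = Σ lx·mx = 0 + 0 + 0.306 + 0.18 + 0.143 + 0.091 + 0.04 + 0.018 + 0.007 = 0.785
R0 < 1, so the population is declining.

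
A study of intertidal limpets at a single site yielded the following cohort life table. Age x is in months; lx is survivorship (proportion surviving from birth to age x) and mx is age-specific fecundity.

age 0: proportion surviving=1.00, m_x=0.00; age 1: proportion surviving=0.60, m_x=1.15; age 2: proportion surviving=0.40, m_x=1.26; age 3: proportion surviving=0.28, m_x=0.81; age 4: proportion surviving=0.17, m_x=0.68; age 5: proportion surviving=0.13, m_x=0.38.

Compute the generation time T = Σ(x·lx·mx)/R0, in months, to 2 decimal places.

1.95

lx·mx: 0, 0.69, 0.504, 0.2268, 0.1156, 0.0494 → R0 = 1.5858
x·lx·mx: 0, 0.69, 1.008, 0.6804, 0.4624, 0.247 → Σ = 3.0878
T = 3.0878 / 1.5858 = 1.947156… → 1.95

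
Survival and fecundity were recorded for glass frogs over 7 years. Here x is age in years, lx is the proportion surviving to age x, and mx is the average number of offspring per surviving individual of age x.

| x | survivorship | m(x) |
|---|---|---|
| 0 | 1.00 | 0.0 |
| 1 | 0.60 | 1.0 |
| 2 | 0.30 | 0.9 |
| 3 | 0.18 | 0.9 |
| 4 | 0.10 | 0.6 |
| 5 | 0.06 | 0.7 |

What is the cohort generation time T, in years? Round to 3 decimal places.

lx·mx: 0, 0.6, 0.27, 0.162, 0.06, 0.042 → R0 = 1.134
x·lx·mx: 0, 0.6, 0.54, 0.486, 0.24, 0.21 → Σ = 2.076
T = 2.076 / 1.134 = 1.830688… → 1.831

1.831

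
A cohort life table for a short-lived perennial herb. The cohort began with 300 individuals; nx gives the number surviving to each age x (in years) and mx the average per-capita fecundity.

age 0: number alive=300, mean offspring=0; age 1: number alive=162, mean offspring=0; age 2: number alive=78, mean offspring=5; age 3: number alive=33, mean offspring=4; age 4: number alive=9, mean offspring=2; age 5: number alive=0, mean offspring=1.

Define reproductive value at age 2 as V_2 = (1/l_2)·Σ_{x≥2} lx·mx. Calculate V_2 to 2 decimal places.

lx = nx/n0 = nx/300: 1, 0.54, 0.26, 0.11, 0.03, 0
lx·mx for x ≥ 2: 1.3, 0.44, 0.06, 0 → sum = 1.8
V_2 = 1.8 / l_2 = 1.8 / 0.26 = 6.923077… → 6.92

6.92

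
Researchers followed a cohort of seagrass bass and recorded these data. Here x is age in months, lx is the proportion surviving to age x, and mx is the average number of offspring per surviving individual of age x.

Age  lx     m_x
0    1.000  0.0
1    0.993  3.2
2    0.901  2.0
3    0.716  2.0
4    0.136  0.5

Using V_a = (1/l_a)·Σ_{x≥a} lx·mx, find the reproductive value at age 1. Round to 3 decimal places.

lx·mx for x ≥ 1: 3.1776, 1.802, 1.432, 0.068 → sum = 6.4796
V_1 = 6.4796 / l_1 = 6.4796 / 0.993 = 6.525277… → 6.525

6.525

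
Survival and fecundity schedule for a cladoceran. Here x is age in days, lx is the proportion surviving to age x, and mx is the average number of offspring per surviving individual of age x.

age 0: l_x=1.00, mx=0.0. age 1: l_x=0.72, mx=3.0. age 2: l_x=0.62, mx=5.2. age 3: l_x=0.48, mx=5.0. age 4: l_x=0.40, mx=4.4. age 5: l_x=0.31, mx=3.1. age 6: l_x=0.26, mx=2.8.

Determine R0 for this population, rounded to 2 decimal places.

lx·mx by age: 0, 2.16, 3.224, 2.4, 1.76, 0.961, 0.728
R0 = Σ lx·mx = 11.233 → 11.23

11.23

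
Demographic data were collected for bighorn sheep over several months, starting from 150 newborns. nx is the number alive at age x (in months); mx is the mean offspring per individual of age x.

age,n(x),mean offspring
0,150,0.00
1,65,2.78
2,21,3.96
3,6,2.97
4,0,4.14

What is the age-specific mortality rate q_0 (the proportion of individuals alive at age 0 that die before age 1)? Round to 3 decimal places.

lx = nx/n0 = nx/150: 1, 0.43333…, 0.14, 0.04, 0
q_0 = (l_0 − l_1) / l_0 = (1 − 0.433333…) / 1
     = 0.566667… / 1 = 0.566667… → 0.567

0.567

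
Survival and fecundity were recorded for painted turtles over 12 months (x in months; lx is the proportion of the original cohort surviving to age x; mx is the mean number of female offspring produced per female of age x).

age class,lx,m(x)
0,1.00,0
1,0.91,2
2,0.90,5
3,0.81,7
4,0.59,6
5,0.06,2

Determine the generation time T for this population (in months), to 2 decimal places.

2.72

lx·mx: 0, 1.82, 4.5, 5.67, 3.54, 0.12 → R0 = 15.65
x·lx·mx: 0, 1.82, 9, 17.01, 14.16, 0.6 → Σ = 42.59
T = 42.59 / 15.65 = 2.721406… → 2.72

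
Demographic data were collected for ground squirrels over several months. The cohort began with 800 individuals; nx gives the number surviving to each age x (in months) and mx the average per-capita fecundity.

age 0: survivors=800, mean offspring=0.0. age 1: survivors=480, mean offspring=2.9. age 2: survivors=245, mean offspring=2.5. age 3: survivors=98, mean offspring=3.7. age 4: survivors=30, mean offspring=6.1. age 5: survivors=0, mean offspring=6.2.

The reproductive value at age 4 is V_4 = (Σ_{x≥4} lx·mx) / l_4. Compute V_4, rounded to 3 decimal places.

lx = nx/n0 = nx/800: 1, 0.6, 0.30625, 0.1225, 0.0375, 0
lx·mx for x ≥ 4: 0.22875, 0 → sum = 0.22875
V_4 = 0.22875 / l_4 = 0.22875 / 0.0375 = 6.1 → 6.100

6.100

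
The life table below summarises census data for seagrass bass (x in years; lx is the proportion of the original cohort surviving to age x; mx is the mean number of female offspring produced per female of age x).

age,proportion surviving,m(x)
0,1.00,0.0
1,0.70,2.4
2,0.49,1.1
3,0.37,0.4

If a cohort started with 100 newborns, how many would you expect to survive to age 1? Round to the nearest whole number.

70

Expected survivors = N0 · l_1 = 100 × 0.70 = 70 → 70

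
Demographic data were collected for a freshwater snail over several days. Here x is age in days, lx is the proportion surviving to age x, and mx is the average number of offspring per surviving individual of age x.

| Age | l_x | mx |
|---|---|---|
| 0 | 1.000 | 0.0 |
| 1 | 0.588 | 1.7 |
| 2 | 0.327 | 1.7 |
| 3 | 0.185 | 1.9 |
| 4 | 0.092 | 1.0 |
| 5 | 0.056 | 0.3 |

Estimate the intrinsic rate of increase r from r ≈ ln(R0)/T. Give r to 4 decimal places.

R0 = Σ lx·mx = 0 + 0.9996 + 0.5559 + 0.3515 + 0.092 + 0.0168 = 2.0158
Σ x·lx·mx = 3.6179; T = 3.6179/2.0158 = 1.79477…
r ≈ ln(R0)/T = ln(2.0158)/1.79477… = 0.390588… → 0.3906

0.3906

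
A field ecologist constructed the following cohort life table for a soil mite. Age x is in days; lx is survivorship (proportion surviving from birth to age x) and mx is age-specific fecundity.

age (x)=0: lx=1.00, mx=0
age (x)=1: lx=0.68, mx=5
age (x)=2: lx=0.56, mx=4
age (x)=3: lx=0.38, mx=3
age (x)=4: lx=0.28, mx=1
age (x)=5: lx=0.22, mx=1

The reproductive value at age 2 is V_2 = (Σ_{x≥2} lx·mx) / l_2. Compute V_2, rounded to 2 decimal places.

6.93

lx·mx for x ≥ 2: 2.24, 1.14, 0.28, 0.22 → sum = 3.88
V_2 = 3.88 / l_2 = 3.88 / 0.56 = 6.928571… → 6.93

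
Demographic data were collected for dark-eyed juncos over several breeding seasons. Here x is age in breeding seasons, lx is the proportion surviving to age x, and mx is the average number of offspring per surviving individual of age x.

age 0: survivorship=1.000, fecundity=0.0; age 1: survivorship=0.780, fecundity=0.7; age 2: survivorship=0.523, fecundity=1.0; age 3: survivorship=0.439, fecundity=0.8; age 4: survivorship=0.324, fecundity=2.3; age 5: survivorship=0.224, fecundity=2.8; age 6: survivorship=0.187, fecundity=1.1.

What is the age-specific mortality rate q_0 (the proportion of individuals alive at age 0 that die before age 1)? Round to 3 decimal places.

q_0 = (l_0 − l_1) / l_0 = (1 − 0.78) / 1
     = 0.22 / 1 = 0.22 → 0.220

0.220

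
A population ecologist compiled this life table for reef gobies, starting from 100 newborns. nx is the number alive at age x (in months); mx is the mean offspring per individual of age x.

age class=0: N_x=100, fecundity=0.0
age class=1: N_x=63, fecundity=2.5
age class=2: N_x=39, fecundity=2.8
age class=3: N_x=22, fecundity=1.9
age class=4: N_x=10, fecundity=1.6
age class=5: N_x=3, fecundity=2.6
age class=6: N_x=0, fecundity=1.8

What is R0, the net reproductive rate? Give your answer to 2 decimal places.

3.32

lx = nx/n0 = nx/100: 1, 0.63, 0.39, 0.22, 0.1, 0.03, 0
lx·mx by age: 0, 1.575, 1.092, 0.418, 0.16, 0.078, 0
R0 = Σ lx·mx = 3.323 → 3.32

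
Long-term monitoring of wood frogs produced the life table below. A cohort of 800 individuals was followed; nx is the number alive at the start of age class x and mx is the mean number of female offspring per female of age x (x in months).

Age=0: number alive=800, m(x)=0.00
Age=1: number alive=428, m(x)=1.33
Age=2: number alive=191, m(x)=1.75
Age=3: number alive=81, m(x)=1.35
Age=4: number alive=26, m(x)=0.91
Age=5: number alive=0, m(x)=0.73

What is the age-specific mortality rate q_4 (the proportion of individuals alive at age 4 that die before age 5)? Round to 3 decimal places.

1.000

lx = nx/n0 = nx/800: 1, 0.535, 0.23875, 0.10125, 0.0325, 0
q_4 = (l_4 − l_5) / l_4 = (0.0325 − 0) / 0.0325
     = 0.0325 / 0.0325 = 1 → 1.000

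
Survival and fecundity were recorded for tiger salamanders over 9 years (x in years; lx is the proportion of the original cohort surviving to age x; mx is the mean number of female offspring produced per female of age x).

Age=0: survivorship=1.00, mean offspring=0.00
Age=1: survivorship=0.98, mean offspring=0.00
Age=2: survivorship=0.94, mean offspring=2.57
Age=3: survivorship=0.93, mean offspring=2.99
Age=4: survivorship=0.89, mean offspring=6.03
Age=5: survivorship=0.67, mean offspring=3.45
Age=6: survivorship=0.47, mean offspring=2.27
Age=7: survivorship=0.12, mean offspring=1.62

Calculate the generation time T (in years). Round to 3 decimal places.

3.817

lx·mx: 0, 0, 2.4158, 2.7807, 5.3667, 2.3115, 1.0669, 0.1944 → R0 = 14.136
x·lx·mx: 0, 0, 4.8316, 8.3421, 21.4668, 11.5575, 6.4014, 1.3608 → Σ = 53.9602
T = 53.9602 / 14.136 = 3.817218… → 3.817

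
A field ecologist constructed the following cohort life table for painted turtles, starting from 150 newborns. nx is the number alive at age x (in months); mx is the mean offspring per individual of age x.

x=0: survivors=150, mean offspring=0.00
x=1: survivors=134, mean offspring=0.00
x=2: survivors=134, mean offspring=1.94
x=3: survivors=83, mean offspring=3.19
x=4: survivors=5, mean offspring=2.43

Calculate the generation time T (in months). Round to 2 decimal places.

2.54

lx = nx/n0 = nx/150: 1, 0.89333…, 0.89333…, 0.55333…, 0.03333…
lx·mx: 0, 0, 1.733067…, 1.765133…, 0.081… → R0 = 3.5792…
x·lx·mx: 0, 0, 3.466133…, 5.2954…, 0.324… → Σ = 9.085533…
T = 9.085533… / 3.5792… = 2.538426… → 2.54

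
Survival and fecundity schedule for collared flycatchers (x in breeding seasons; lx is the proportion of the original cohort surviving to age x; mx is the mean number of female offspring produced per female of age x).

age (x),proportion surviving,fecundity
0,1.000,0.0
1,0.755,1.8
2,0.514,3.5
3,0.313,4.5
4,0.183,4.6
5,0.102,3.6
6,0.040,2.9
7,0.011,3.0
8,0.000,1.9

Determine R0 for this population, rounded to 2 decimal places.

lx·mx by age: 0, 1.359, 1.799, 1.4085, 0.8418, 0.3672, 0.116, 0.033, 0
R0 = Σ lx·mx = 5.9245 → 5.92

5.92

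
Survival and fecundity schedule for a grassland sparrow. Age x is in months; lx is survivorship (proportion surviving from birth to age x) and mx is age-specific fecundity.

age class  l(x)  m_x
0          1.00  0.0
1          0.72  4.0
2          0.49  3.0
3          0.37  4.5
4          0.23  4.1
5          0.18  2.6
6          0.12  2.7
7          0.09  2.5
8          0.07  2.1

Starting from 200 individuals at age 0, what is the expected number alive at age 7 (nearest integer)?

Expected survivors = N0 · l_7 = 200 × 0.09 = 18 → 18

18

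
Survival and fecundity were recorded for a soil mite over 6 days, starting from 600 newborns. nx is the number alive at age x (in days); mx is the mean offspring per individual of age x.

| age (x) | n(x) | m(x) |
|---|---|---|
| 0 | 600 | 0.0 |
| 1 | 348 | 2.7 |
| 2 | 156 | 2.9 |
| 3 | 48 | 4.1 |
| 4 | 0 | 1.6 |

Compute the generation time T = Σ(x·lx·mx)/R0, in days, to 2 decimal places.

lx = nx/n0 = nx/600: 1, 0.58, 0.26, 0.08, 0
lx·mx: 0, 1.566, 0.754, 0.328, 0 → R0 = 2.648
x·lx·mx: 0, 1.566, 1.508, 0.984, 0 → Σ = 4.058
T = 4.058 / 2.648 = 1.532477… → 1.53

1.53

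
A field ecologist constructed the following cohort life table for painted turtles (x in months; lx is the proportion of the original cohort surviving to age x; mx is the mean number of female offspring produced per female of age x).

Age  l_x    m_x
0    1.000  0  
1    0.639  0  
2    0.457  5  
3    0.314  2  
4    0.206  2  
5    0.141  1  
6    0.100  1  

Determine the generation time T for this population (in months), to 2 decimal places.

2.64

lx·mx: 0, 0, 2.285, 0.628, 0.412, 0.141, 0.1 → R0 = 3.566
x·lx·mx: 0, 0, 4.57, 1.884, 1.648, 0.705, 0.6 → Σ = 9.407
T = 9.407 / 3.566 = 2.63797… → 2.64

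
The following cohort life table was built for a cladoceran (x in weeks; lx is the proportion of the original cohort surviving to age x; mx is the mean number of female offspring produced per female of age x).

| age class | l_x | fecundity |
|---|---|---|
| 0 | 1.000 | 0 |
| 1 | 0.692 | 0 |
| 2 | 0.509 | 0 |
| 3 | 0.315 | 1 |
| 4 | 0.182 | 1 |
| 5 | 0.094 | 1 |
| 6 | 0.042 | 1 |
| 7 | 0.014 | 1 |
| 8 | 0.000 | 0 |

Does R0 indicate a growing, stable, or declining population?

declining

R0 = Σ lx·mx = 0 + 0 + 0 + 0.315 + 0.182 + 0.094 + 0.042 + 0.014 + 0 = 0.647
R0 < 1, so the population is declining.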